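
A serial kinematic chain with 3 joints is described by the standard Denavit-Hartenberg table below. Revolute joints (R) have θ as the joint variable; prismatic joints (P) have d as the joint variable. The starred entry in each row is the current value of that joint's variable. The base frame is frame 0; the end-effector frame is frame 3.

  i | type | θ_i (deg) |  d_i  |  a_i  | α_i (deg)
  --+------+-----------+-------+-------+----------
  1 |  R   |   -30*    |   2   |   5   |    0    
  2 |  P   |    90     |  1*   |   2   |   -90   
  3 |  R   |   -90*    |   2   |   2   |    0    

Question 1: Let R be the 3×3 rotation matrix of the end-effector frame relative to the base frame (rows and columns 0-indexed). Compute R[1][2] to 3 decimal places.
End-effector z-axis (col 2 of R) = (-0.8660,0.5000,0.0000)
R[1][2] = 0.5000

0.500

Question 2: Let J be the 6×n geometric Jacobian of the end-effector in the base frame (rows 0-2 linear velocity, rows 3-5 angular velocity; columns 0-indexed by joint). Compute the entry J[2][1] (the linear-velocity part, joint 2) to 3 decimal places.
1.000

prismatic axis z_1 = (0.0000,0.0000,1.0000)
J_v[:, 1] = z_1; J_ω[:, 1] = (0,0,0)
entry J[2][1] = 1.0000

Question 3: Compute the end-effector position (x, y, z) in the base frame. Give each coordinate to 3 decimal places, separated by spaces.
after link 1: o_1 = (4.3301, -2.5000, 2.0000)
after link 2: o_2 = (5.3301, -0.7679, 3.0000)
after link 3: o_3 = (3.5981, 0.2321, 5.0000)

3.598 0.232 5.000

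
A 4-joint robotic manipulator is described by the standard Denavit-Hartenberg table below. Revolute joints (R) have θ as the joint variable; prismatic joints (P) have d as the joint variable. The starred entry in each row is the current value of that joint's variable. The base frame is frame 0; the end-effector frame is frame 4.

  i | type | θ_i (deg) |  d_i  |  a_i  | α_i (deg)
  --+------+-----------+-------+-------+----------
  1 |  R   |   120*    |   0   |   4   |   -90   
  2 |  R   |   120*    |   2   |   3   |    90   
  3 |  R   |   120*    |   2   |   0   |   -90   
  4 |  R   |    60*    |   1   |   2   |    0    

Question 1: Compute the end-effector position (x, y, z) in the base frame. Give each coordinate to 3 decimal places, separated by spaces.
after link 1: o_1 = (-2.0000, 3.4641, 0.0000)
after link 2: o_2 = (-2.9821, 1.1651, -2.5981)
after link 3: o_3 = (-3.8481, 2.6651, -3.5981)
after link 4: o_4 = (-3.7566, 1.7745, -1.5490)

-3.757 1.775 -1.549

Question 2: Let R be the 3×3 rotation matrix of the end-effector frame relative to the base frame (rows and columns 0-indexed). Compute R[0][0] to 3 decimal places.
End-effector x-axis (col 0 of R) = (-0.0625,-0.7578,0.6495)
R[0][0] = -0.0625

-0.063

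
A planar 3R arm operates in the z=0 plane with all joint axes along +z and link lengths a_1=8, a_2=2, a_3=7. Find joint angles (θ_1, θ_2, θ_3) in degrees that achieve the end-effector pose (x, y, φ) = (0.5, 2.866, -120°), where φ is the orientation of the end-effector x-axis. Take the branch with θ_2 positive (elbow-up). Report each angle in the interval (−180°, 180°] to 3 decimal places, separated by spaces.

60.000 30.002 149.999

wrist centre = target − a_3·(cos φ, sin φ) = (4.0000, 8.9282)
cos θ_2 = (95.7124−8²−2²)/(2·8·2) = 0.8660; θ_2 = 30.0016° (elbow-up)
β = atan2(8.9282,4.0000) = 65.8667°; ψ = atan2(1.0000,9.7320) = 5.8670°
θ_1 = β − ψ = 59.9996°
θ_3 = φ − θ_1 − θ_2 = 149.9987° (wrapped to (-180°,180°])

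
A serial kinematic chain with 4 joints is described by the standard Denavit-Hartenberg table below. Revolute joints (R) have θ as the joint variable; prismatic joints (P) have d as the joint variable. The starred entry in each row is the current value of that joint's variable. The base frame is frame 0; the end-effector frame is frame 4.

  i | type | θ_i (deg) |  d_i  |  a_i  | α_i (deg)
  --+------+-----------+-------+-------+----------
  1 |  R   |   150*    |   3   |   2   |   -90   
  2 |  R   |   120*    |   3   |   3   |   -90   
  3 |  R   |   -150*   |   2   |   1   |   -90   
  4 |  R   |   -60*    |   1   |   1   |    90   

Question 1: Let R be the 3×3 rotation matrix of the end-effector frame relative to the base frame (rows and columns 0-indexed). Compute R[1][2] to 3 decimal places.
-0.029

End-effector z-axis (col 2 of R) = (0.9163,-0.0290,-0.3995)
R[1][2] = -0.0290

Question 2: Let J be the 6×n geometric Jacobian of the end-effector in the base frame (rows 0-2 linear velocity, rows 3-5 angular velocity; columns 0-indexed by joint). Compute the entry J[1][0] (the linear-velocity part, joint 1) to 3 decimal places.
axis z_0 = ẑ; lever o_n−o_0 = (-0.9375,-4.7889,2.5269)
cross product → J_v[:, 0] = (4.7889,-0.9375,0.0000)
J_ω[:, 0] = z_0
entry J[1][0] = -0.9375

-0.937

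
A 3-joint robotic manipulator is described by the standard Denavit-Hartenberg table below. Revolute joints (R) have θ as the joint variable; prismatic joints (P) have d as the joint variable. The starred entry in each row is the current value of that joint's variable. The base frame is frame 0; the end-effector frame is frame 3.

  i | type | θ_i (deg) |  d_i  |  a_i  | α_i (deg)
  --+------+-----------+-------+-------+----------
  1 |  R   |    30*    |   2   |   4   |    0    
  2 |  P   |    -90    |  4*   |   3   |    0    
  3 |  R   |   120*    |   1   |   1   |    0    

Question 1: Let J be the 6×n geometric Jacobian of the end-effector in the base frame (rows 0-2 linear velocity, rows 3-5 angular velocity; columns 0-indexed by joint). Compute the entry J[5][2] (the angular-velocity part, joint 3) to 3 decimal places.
axis z_2 = (0.0000,0.0000,1.0000); lever o_n−o_2 = (0.5000,0.8660,1.0000)
cross product → J_v[:, 2] = (-0.8660,0.5000,0.0000)
J_ω[:, 2] = z_2
entry J[5][2] = 1.0000

1.000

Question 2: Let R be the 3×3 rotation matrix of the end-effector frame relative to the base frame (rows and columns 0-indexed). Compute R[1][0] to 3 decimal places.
End-effector x-axis (col 0 of R) = (0.5000,0.8660,0.0000)
R[1][0] = 0.8660

0.866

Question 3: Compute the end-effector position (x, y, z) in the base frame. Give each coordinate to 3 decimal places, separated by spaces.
after link 1: o_1 = (3.4641, 2.0000, 2.0000)
after link 2: o_2 = (4.9641, -0.5981, 6.0000)
after link 3: o_3 = (5.4641, 0.2679, 7.0000)

5.464 0.268 7.000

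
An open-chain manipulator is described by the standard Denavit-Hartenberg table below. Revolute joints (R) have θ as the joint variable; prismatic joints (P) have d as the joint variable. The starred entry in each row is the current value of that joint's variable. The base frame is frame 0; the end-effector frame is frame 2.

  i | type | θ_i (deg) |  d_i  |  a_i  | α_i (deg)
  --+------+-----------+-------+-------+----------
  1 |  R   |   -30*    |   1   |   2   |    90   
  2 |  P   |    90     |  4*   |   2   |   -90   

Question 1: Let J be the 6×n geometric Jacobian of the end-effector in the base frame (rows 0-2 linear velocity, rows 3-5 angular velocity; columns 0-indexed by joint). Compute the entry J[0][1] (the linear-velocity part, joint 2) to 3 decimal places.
-0.500

prismatic axis z_1 = (-0.5000,-0.8660,0.0000)
J_v[:, 1] = z_1; J_ω[:, 1] = (0,0,0)
entry J[0][1] = -0.5000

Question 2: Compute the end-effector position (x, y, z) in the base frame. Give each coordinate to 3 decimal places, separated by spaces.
-0.268 -4.464 3.000

after link 1: o_1 = (1.7321, -1.0000, 1.0000)
after link 2: o_2 = (-0.2679, -4.4641, 3.0000)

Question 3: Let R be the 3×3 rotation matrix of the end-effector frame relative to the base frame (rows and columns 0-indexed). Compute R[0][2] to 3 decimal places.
End-effector z-axis (col 2 of R) = (-0.8660,0.5000,0.0000)
R[0][2] = -0.8660

-0.866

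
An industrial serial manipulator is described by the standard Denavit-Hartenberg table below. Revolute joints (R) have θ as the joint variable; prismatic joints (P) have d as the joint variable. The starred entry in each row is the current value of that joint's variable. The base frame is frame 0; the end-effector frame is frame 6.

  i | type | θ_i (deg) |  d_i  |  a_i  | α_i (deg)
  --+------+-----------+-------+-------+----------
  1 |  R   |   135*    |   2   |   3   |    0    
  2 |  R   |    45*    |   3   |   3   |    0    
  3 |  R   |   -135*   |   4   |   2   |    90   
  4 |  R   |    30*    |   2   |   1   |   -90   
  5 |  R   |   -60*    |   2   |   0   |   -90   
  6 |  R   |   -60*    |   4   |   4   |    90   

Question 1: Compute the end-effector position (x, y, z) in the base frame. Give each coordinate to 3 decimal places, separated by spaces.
after link 1: o_1 = (-2.1213, 2.1213, 2.0000)
after link 2: o_2 = (-5.1213, 2.1213, 5.0000)
after link 3: o_3 = (-3.7071, 3.5355, 9.0000)
after link 4: o_4 = (-1.6805, 2.7337, 9.5000)
after link 5: o_5 = (-2.3876, 2.0266, 11.2321)
after link 6: o_6 = (-1.0681, 3.7250, 16.4641)

-1.068 3.725 16.464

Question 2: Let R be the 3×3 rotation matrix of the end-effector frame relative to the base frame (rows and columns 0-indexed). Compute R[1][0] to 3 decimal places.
End-effector x-axis (col 0 of R) = (0.1531,-0.4593,0.8750)
R[1][0] = -0.4593

-0.459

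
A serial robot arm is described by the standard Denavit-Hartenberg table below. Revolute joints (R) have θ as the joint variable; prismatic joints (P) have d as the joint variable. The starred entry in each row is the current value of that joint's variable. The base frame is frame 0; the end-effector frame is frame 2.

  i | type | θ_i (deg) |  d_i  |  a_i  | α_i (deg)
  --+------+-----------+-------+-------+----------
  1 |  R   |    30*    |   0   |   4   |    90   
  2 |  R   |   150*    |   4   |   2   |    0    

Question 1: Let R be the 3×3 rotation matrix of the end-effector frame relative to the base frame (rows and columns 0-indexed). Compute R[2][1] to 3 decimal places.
End-effector y-axis (col 1 of R) = (-0.4330,-0.2500,-0.8660)
R[2][1] = -0.8660

-0.866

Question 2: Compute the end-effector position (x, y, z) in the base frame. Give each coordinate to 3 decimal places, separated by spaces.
after link 1: o_1 = (3.4641, 2.0000, 0.0000)
after link 2: o_2 = (3.9641, -2.3301, 1.0000)

3.964 -2.330 1.000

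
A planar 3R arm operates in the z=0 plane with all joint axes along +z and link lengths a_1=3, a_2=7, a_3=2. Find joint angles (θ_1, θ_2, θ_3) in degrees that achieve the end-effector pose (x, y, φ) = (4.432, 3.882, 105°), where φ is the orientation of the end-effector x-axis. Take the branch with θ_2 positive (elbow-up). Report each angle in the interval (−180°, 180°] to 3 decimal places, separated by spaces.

-89.994 134.999 59.995

wrist centre = target − a_3·(cos φ, sin φ) = (4.9496, 1.9501)
cos θ_2 = (28.3020−3²−7²)/(2·3·7) = -0.7071; θ_2 = 134.9991° (elbow-up)
β = atan2(1.9501,4.9496) = 21.5043°; ψ = atan2(4.9498,-1.9497) = 111.4988°
θ_1 = β − ψ = -89.9944°
θ_3 = φ − θ_1 − θ_2 = 59.9954° (wrapped to (-180°,180°])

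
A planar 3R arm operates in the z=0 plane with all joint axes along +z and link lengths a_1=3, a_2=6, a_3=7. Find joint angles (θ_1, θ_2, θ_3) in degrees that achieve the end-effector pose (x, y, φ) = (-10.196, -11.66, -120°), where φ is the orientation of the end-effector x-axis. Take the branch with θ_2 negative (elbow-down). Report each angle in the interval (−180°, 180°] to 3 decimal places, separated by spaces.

-119.990 -30.016 30.006

wrist centre = target − a_3·(cos φ, sin φ) = (-6.6960, -5.5978)
cos θ_2 = (76.1720−3²−6²)/(2·3·6) = 0.8659; θ_2 = -30.0155° (elbow-down)
β = atan2(-5.5978,-6.6960) = -140.1045°; ψ = atan2(-3.0014,8.1953) = -20.1144°
θ_1 = β − ψ = -119.9901°
θ_3 = φ − θ_1 − θ_2 = 30.0057° (wrapped to (-180°,180°])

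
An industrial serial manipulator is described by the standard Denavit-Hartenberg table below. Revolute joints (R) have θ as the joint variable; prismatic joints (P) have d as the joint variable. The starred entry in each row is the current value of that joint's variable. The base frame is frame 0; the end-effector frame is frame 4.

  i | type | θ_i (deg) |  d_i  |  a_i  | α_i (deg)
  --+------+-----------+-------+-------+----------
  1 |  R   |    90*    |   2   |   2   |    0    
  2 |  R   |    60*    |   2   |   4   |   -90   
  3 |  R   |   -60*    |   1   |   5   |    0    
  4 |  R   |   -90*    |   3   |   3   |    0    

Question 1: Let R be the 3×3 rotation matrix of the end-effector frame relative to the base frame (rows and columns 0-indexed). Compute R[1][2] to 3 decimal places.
End-effector z-axis (col 2 of R) = (-0.5000,-0.8660,0.0000)
R[1][2] = -0.8660

-0.866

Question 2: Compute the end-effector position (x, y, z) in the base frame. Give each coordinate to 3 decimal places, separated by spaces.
after link 1: o_1 = (0.0000, 2.0000, 2.0000)
after link 2: o_2 = (-3.4641, 4.0000, 4.0000)
after link 3: o_3 = (-6.1292, 4.3840, 8.3301)
after link 4: o_4 = (-5.3792, 0.4869, 9.8301)

-5.379 0.487 9.830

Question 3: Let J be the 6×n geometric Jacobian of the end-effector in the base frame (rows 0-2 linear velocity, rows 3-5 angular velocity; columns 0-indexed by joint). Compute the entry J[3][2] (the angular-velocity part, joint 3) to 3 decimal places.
axis z_2 = (-0.5000,-0.8660,0.0000); lever o_n−o_2 = (-1.9151,-3.5131,5.8301)
cross product → J_v[:, 2] = (-5.0490,2.9151,0.0981)
J_ω[:, 2] = z_2
entry J[3][2] = -0.5000

-0.500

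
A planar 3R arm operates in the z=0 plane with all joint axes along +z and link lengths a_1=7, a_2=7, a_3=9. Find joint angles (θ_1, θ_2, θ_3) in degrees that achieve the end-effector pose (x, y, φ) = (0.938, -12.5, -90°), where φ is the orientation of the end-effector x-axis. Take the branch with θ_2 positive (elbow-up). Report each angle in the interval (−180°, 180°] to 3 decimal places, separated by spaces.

-149.997 150.000 -90.003

wrist centre = target − a_3·(cos φ, sin φ) = (0.9380, -3.5000)
cos θ_2 = (13.1298−7²−7²)/(2·7·7) = -0.8660; θ_2 = 149.9996° (elbow-up)
β = atan2(-3.5000,0.9380) = -74.9973°; ψ = atan2(3.5000,0.9378) = 74.9998°
θ_1 = β − ψ = -149.9971°
θ_3 = φ − θ_1 − θ_2 = -90.0025° (wrapped to (-180°,180°])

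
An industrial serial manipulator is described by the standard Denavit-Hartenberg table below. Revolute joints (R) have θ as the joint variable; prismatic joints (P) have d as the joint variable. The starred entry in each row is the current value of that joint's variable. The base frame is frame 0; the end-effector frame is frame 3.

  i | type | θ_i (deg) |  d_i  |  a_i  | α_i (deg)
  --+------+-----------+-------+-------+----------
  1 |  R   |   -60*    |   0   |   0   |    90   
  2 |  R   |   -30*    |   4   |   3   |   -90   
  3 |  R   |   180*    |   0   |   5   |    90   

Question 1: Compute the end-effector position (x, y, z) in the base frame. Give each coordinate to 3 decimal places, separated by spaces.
after link 1: o_1 = (0.0000, 0.0000, 0.0000)
after link 2: o_2 = (-2.1651, -4.2500, -1.5000)
after link 3: o_3 = (-4.3301, -0.5000, 1.0000)

-4.330 -0.500 1.000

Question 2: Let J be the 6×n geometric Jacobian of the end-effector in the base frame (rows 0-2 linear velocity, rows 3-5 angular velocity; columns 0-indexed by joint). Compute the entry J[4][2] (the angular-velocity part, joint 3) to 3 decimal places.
-0.433

axis z_2 = (0.2500,-0.4330,0.8660); lever o_n−o_2 = (-2.1651,3.7500,2.5000)
cross product → J_v[:, 2] = (-4.3301,-2.5000,0.0000)
J_ω[:, 2] = z_2
entry J[4][2] = -0.4330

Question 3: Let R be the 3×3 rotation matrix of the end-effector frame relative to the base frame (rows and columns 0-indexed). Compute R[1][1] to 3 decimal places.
End-effector y-axis (col 1 of R) = (0.2500,-0.4330,0.8660)
R[1][1] = -0.4330

-0.433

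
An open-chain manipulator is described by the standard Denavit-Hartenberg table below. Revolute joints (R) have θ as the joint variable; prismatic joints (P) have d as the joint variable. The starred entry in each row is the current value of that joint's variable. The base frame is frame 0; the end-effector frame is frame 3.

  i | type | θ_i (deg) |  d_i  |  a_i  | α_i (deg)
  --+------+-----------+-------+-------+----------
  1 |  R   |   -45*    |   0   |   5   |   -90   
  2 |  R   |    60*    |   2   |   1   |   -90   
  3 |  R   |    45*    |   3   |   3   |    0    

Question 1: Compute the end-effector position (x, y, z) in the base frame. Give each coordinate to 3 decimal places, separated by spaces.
after link 1: o_1 = (3.5355, -3.5355, 0.0000)
after link 2: o_2 = (5.3033, -2.4749, -0.8660)
after link 3: o_3 = (2.7162, -2.8878, -4.2031)

2.716 -2.888 -4.203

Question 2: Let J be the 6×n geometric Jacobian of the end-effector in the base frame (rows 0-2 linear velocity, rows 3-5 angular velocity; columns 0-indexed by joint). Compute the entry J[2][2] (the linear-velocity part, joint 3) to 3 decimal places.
1.837

axis z_2 = (-0.6124,0.6124,-0.5000); lever o_n−o_2 = (-2.5871,-0.4129,-3.3371)
cross product → J_v[:, 2] = (-2.2500,-0.7500,1.8371)
J_ω[:, 2] = z_2
entry J[2][2] = 1.8371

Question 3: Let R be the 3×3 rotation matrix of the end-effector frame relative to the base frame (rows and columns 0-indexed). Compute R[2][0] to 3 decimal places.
-0.612

End-effector x-axis (col 0 of R) = (-0.2500,-0.7500,-0.6124)
R[2][0] = -0.6124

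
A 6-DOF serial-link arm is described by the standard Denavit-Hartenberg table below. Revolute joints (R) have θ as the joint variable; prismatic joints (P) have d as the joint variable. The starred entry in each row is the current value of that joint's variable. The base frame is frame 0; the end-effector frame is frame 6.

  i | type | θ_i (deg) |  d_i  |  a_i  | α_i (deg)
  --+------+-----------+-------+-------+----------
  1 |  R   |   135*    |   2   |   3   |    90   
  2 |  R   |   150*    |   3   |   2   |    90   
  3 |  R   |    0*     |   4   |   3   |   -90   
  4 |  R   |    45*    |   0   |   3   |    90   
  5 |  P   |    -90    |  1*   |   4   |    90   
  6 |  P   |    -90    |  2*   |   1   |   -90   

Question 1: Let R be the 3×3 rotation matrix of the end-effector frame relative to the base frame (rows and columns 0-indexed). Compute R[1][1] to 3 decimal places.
End-effector y-axis (col 1 of R) = (0.6830,-0.6830,-0.2588)
R[1][1] = -0.6830

-0.683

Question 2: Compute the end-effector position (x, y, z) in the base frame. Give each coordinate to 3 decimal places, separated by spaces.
after link 1: o_1 = (-2.1213, 2.1213, 2.0000)
after link 2: o_2 = (1.2247, 3.0179, 3.0000)
after link 3: o_3 = (1.6476, 2.5950, 7.9641)
after link 4: o_4 = (3.6967, 0.5460, 7.1876)
after link 5: o_5 = (1.0513, -2.4655, 8.1536)
after link 6: o_6 = (-0.4978, -0.9164, 7.7053)

-0.498 -0.916 7.705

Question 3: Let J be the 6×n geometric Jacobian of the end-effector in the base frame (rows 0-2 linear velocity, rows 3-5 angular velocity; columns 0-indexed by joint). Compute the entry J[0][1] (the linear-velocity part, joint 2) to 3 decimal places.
4.034

axis z_1 = (0.7071,0.7071,0.0000); lever o_n−o_1 = (1.6236,-3.0378,5.7053)
cross product → J_v[:, 1] = (4.0342,-4.0342,-3.2961)
J_ω[:, 1] = z_1
entry J[0][1] = 4.0342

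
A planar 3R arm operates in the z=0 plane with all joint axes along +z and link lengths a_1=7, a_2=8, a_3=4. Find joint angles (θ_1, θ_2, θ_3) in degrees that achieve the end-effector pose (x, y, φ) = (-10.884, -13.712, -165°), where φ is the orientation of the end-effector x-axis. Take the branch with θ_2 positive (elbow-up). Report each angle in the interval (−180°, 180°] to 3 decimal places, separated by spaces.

-135.007 30.011 -60.004

wrist centre = target − a_3·(cos φ, sin φ) = (-7.0203, -12.6767)
cos θ_2 = (209.9839−7²−8²)/(2·7·8) = 0.8659; θ_2 = 30.0112° (elbow-up)
β = atan2(-12.6767,-7.0203) = -118.9774°; ψ = atan2(4.0014,13.9274) = 16.0294°
θ_1 = β − ψ = -135.0068°
θ_3 = φ − θ_1 − θ_2 = -60.0044° (wrapped to (-180°,180°])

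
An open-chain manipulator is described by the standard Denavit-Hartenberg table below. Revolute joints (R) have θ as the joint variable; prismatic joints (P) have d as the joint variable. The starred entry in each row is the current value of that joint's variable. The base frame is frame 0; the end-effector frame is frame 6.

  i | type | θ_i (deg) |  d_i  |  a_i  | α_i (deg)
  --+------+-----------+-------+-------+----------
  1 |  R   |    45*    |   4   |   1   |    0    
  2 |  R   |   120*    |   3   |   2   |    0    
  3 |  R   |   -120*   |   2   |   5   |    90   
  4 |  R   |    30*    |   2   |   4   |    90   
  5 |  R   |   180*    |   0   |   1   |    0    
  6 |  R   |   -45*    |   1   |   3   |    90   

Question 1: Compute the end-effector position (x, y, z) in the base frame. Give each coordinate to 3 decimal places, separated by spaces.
after link 1: o_1 = (0.7071, 0.7071, 4.0000)
after link 2: o_2 = (-1.2247, 1.2247, 7.0000)
after link 3: o_3 = (2.3108, 4.7603, 9.0000)
after link 4: o_4 = (6.1745, 5.7956, 11.0000)
after link 5: o_5 = (5.5621, 5.1832, 10.5000)
after link 6: o_6 = (6.1166, 2.7377, 8.5733)

6.117 2.738 8.573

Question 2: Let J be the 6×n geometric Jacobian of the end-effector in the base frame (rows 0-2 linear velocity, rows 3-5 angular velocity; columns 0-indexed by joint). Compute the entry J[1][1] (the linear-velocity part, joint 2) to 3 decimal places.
5.410

axis z_1 = (0.0000,0.0000,1.0000); lever o_n−o_1 = (5.4095,2.0306,4.5733)
cross product → J_v[:, 1] = (-2.0306,5.4095,0.0000)
J_ω[:, 1] = z_1
entry J[1][1] = 5.4095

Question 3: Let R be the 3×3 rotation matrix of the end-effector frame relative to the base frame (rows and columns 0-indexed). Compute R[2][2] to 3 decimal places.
0.354

End-effector z-axis (col 2 of R) = (0.9330,-0.0670,0.3536)
R[2][2] = 0.3536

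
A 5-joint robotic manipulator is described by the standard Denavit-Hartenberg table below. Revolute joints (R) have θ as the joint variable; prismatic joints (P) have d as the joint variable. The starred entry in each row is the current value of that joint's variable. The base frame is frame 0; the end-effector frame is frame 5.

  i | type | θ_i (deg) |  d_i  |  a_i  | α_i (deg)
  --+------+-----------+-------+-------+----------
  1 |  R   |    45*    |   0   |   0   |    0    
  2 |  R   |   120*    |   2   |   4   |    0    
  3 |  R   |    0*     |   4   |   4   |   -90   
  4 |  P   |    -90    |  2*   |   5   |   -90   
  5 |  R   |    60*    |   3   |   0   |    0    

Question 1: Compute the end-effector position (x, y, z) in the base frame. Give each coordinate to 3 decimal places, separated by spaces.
after link 1: o_1 = (0.0000, 0.0000, 0.0000)
after link 2: o_2 = (-3.8637, 1.0353, 2.0000)
after link 3: o_3 = (-7.7274, 2.0706, 6.0000)
after link 4: o_4 = (-8.2450, 0.1387, 11.0000)
after link 5: o_5 = (-11.1428, 0.9152, 11.0000)

-11.143 0.915 11.000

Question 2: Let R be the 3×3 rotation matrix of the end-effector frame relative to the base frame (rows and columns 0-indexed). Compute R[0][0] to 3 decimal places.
0.224

End-effector x-axis (col 0 of R) = (0.2241,0.8365,0.5000)
R[0][0] = 0.2241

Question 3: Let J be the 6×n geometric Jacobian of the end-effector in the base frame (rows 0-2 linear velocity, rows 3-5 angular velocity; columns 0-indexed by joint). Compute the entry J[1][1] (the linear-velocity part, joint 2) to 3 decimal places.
axis z_1 = (0.0000,0.0000,1.0000); lever o_n−o_1 = (-11.1428,0.9152,11.0000)
cross product → J_v[:, 1] = (-0.9152,-11.1428,0.0000)
J_ω[:, 1] = z_1
entry J[1][1] = -11.1428

-11.143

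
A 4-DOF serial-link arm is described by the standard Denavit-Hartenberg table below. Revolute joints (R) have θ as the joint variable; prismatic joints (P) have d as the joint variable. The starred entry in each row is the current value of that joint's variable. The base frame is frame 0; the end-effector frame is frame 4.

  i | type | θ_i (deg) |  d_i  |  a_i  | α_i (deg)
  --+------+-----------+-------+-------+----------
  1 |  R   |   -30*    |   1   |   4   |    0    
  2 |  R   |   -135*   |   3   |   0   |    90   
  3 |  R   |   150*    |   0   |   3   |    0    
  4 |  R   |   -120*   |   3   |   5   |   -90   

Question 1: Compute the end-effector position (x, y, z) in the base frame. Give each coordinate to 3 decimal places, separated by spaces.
after link 1: o_1 = (3.4641, -2.0000, 1.0000)
after link 2: o_2 = (3.4641, -2.0000, 4.0000)
after link 3: o_3 = (5.9737, -1.3276, 5.5000)
after link 4: o_4 = (1.0146, 0.4495, 8.0000)

1.015 0.449 8.000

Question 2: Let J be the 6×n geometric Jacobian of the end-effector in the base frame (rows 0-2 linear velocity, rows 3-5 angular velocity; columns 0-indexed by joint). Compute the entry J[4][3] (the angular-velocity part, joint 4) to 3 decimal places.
axis z_3 = (-0.2588,0.9659,0.0000); lever o_n−o_3 = (-4.9590,1.7771,2.5000)
cross product → J_v[:, 3] = (2.4148,0.6470,4.3301)
J_ω[:, 3] = z_3
entry J[4][3] = 0.9659

0.966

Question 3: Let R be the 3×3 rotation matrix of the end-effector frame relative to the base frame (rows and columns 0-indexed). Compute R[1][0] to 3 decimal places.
End-effector x-axis (col 0 of R) = (-0.8365,-0.2241,0.5000)
R[1][0] = -0.2241

-0.224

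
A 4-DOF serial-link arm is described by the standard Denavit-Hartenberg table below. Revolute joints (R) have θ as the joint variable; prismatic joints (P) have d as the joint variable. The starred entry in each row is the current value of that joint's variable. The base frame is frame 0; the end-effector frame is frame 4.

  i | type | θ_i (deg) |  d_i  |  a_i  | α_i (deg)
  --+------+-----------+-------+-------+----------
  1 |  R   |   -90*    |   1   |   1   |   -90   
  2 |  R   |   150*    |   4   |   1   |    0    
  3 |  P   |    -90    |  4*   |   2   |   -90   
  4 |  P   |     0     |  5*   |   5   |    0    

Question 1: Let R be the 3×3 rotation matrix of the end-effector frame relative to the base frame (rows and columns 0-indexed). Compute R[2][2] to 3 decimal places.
-0.500

End-effector z-axis (col 2 of R) = (0.0000,0.8660,-0.5000)
R[2][2] = -0.5000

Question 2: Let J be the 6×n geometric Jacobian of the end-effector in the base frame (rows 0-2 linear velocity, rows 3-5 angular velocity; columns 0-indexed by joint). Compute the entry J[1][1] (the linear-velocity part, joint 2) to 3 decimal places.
9.062

axis z_1 = (1.0000,0.0000,0.0000); lever o_n−o_1 = (8.0000,1.6962,-9.0622)
cross product → J_v[:, 1] = (-0.0000,9.0622,1.6962)
J_ω[:, 1] = z_1
entry J[1][1] = 9.0622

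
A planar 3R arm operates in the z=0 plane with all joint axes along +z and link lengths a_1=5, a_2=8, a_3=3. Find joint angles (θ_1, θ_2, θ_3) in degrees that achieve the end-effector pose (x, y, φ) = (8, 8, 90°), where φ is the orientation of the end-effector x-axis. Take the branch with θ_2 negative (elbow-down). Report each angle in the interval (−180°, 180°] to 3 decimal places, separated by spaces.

90.000 -90.000 90.000

wrist centre = target − a_3·(cos φ, sin φ) = (8.0000, 5.0000)
cos θ_2 = (89.0000−5²−8²)/(2·5·8) = 0.0000; θ_2 = -90.0000° (elbow-down)
β = atan2(5.0000,8.0000) = 32.0054°; ψ = atan2(-8.0000,5.0000) = -57.9946°
θ_1 = β − ψ = 90.0000°
θ_3 = φ − θ_1 − θ_2 = 90.0000° (wrapped to (-180°,180°])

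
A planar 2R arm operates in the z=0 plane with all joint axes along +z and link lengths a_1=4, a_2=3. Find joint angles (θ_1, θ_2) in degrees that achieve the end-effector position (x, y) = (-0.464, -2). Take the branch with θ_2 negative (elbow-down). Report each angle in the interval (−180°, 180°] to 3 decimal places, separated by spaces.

-56.126 -150.000

cos θ_2 = (4.2153−4²−3²)/(2·4·3) = -0.8660; θ_2 = -150.0005° (elbow-down)
β = atan2(-2.0000,-0.4640) = -103.0616°; ψ = atan2(-1.5000,1.4019) = -46.9355°
θ_1 = β − ψ = -56.1260°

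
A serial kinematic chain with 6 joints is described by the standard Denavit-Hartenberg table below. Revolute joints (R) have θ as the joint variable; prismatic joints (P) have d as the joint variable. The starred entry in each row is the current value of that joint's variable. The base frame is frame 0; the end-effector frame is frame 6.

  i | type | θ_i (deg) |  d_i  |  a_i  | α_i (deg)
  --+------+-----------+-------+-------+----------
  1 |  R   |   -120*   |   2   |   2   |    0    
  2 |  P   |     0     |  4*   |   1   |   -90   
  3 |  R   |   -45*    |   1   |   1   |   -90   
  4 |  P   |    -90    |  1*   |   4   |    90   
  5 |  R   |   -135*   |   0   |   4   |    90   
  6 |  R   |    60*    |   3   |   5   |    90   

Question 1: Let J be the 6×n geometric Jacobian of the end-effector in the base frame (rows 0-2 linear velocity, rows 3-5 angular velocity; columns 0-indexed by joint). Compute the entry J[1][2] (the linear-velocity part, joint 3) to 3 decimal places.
axis z_2 = (0.8660,-0.5000,0.0000); lever o_n−o_2 = (0.2114,3.8012,-1.3119)
cross product → J_v[:, 2] = (0.6559,1.1361,3.3976)
J_ω[:, 2] = z_2
entry J[1][2] = 1.1361

1.136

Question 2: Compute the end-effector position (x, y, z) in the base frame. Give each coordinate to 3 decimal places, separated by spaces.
after link 1: o_1 = (-1.0000, -1.7321, 2.0000)
after link 2: o_2 = (-1.5000, -2.5981, 6.0000)
after link 3: o_3 = (-0.9875, -3.7104, 6.7071)
after link 4: o_4 = (2.1230, -6.3228, 6.0000)
after link 5: o_5 = (0.6735, -3.1766, 8.0000)
after link 6: o_6 = (-1.2886, 1.2031, 4.6881)

-1.289 1.203 4.688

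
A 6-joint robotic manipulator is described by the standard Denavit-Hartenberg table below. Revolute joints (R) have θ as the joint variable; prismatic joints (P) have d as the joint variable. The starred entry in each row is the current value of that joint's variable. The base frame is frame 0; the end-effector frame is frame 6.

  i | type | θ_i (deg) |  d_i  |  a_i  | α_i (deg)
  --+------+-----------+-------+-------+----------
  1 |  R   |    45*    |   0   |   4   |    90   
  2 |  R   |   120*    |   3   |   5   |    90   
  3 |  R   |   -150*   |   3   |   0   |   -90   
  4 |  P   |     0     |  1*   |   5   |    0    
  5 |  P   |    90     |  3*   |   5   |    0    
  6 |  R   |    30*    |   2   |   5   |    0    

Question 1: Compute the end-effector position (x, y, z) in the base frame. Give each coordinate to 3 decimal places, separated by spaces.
after link 1: o_1 = (2.8284, 2.8284, 0.0000)
after link 2: o_2 = (3.1820, -1.0607, 4.3301)
after link 3: o_3 = (5.0191, 0.7765, 5.8301)
after link 4: o_4 = (3.9931, 4.5108, 2.5131)
after link 5: o_5 = (-1.4362, 2.7557, 1.3122)
after link 6: o_6 = (-5.5477, -0.6741, 1.8881)

-5.548 -0.674 1.888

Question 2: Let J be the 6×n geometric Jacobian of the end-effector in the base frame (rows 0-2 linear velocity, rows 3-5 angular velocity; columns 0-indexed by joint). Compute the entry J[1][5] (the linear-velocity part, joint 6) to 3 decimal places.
-1.326

axis z_5 = (-0.7891,0.4356,0.4330); lever o_n−o_5 = (-4.1115,-3.4298,0.5760)
cross product → J_v[:, 5] = (1.7360,-1.3258,4.4976)
J_ω[:, 5] = z_5
entry J[1][5] = -1.3258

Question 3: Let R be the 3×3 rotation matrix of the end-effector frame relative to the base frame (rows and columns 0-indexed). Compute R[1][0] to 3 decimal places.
End-effector x-axis (col 0 of R) = (-0.5066,-0.8602,-0.0580)
R[1][0] = -0.8602

-0.860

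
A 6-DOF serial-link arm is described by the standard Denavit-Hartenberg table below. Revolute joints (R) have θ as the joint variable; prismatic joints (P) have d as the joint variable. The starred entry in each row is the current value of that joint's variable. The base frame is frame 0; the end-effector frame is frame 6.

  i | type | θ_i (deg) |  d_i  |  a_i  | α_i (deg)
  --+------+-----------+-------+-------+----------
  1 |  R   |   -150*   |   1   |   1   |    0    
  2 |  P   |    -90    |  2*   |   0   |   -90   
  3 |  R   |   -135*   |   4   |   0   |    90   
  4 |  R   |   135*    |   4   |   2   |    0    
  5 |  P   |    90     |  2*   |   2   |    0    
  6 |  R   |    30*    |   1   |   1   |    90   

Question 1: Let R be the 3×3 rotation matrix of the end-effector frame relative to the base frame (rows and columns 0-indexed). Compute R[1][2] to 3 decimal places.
End-effector z-axis (col 2 of R) = (-0.5657,0.4621,-0.6830)
R[1][2] = 0.4621

0.462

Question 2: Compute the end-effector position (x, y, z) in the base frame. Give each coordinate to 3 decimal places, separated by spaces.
after link 1: o_1 = (-0.8660, -0.5000, 1.0000)
after link 2: o_2 = (-0.8660, -0.5000, 3.0000)
after link 3: o_3 = (-4.3301, -2.5000, 3.0000)
after link 4: o_4 = (-4.6407, -4.7906, -0.8284)
after link 5: o_5 = (-3.2088, -4.4422, -3.2426)
after link 6: o_6 = (-2.1102, -4.4131, -4.1328)

-2.110 -4.413 -4.133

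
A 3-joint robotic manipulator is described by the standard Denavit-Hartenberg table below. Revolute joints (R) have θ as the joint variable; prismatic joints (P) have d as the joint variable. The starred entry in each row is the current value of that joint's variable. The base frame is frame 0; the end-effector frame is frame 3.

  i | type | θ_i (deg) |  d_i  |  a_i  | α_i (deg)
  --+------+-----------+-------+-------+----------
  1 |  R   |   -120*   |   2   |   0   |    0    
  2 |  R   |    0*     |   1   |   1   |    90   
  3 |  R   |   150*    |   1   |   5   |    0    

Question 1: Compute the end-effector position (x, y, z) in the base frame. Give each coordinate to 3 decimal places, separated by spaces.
0.799 3.384 5.500

after link 1: o_1 = (0.0000, 0.0000, 2.0000)
after link 2: o_2 = (-0.5000, -0.8660, 3.0000)
after link 3: o_3 = (0.7990, 3.3840, 5.5000)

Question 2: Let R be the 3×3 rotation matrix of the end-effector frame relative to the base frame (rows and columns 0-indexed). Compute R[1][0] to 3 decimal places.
End-effector x-axis (col 0 of R) = (0.4330,0.7500,0.5000)
R[1][0] = 0.7500

0.750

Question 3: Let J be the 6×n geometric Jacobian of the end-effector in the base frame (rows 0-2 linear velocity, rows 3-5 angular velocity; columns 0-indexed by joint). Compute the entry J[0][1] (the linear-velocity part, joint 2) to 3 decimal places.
axis z_1 = (0.0000,0.0000,1.0000); lever o_n−o_1 = (0.7990,3.3840,3.5000)
cross product → J_v[:, 1] = (-3.3840,0.7990,0.0000)
J_ω[:, 1] = z_1
entry J[0][1] = -3.3840

-3.384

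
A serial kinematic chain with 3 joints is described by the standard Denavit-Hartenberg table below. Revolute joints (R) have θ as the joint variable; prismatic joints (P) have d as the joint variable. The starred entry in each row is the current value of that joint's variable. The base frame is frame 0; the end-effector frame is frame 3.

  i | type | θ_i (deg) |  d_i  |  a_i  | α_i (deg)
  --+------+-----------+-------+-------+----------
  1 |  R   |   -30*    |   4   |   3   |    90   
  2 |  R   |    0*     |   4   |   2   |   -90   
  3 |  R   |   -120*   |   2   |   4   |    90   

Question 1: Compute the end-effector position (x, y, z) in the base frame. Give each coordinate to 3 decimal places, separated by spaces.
-1.134 -7.964 6.000

after link 1: o_1 = (2.5981, -1.5000, 4.0000)
after link 2: o_2 = (2.3301, -5.9641, 4.0000)
after link 3: o_3 = (-1.1340, -7.9641, 6.0000)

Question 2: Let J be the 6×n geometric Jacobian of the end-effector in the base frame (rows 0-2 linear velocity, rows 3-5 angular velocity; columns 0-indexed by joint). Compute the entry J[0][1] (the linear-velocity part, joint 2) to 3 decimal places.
-1.732

axis z_1 = (-0.5000,-0.8660,0.0000); lever o_n−o_1 = (-3.7321,-6.4641,2.0000)
cross product → J_v[:, 1] = (-1.7321,1.0000,0.0000)
J_ω[:, 1] = z_1
entry J[0][1] = -1.7321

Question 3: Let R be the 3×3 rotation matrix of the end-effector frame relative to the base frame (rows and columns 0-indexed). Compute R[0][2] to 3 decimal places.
End-effector z-axis (col 2 of R) = (-0.5000,0.8660,0.0000)
R[0][2] = -0.5000

-0.500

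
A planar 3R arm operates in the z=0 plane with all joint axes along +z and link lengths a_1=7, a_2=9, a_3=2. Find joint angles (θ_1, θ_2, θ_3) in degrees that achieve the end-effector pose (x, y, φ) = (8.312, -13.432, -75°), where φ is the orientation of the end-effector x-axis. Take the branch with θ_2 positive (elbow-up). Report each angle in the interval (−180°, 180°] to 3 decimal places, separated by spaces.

wrist centre = target − a_3·(cos φ, sin φ) = (7.7944, -11.5001)
cos θ_2 = (193.0055−7²−9²)/(2·7·9) = 0.5000; θ_2 = 59.9971° (elbow-up)
β = atan2(-11.5001,7.7944) = -55.8721°; ψ = atan2(7.7940,11.5004) = 34.1261°
θ_1 = β − ψ = -89.9982°
θ_3 = φ − θ_1 − θ_2 = -44.9989° (wrapped to (-180°,180°])

-89.998 59.997 -44.999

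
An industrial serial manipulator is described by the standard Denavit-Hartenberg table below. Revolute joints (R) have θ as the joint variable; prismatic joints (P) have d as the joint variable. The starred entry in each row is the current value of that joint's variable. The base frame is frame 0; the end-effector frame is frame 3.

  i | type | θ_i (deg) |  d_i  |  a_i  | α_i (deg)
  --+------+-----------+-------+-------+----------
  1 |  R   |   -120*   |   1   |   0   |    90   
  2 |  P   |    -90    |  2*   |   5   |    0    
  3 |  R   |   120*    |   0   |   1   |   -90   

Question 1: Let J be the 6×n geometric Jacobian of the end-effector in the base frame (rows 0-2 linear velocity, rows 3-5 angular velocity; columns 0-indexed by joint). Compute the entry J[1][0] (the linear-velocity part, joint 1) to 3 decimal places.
-2.165

axis z_0 = ẑ; lever o_n−o_0 = (-2.1651,0.2500,-3.5000)
cross product → J_v[:, 0] = (-0.2500,-2.1651,0.0000)
J_ω[:, 0] = z_0
entry J[1][0] = -2.1651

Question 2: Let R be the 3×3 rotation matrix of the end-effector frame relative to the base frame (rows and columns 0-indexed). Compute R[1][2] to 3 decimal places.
0.433

End-effector z-axis (col 2 of R) = (0.2500,0.4330,0.8660)
R[1][2] = 0.4330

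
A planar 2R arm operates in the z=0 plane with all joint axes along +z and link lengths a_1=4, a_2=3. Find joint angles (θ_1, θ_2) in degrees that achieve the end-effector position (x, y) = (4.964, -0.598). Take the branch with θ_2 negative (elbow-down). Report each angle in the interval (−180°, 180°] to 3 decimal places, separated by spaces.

30.002 -90.003

cos θ_2 = (24.9989−4²−3²)/(2·4·3) = -0.0000; θ_2 = -90.0026° (elbow-down)
β = atan2(-0.5980,4.9640) = -6.8692°; ψ = atan2(-3.0000,3.9999) = -36.8708°
θ_1 = β − ψ = 30.0017°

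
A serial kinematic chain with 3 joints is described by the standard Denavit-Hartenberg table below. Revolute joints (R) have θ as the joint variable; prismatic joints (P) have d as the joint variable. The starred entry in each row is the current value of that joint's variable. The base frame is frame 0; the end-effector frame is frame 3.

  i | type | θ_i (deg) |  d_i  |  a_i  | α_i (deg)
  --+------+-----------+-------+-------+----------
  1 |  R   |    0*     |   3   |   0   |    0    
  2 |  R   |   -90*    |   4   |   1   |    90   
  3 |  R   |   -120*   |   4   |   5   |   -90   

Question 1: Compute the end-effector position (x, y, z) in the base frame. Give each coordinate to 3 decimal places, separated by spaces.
after link 1: o_1 = (0.0000, 0.0000, 3.0000)
after link 2: o_2 = (0.0000, -1.0000, 7.0000)
after link 3: o_3 = (-4.0000, 1.5000, 2.6699)

-4.000 1.500 2.670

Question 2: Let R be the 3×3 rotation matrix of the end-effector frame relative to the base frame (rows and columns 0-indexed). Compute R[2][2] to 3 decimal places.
-0.500

End-effector z-axis (col 2 of R) = (-0.0000,-0.8660,-0.5000)
R[2][2] = -0.5000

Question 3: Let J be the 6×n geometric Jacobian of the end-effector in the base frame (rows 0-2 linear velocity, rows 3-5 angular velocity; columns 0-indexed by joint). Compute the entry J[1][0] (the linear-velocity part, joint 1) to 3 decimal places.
-4.000

axis z_0 = ẑ; lever o_n−o_0 = (-4.0000,1.5000,2.6699)
cross product → J_v[:, 0] = (-1.5000,-4.0000,0.0000)
J_ω[:, 0] = z_0
entry J[1][0] = -4.0000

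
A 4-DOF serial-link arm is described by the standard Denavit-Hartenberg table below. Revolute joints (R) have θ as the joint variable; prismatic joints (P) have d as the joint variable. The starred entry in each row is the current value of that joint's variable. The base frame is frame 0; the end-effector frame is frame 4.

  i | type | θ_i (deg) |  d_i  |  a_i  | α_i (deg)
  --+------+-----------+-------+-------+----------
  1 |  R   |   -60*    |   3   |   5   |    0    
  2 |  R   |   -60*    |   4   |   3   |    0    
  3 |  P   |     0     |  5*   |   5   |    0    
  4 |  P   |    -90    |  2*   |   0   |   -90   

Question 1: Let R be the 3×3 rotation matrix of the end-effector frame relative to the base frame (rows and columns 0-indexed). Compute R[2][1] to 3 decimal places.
End-effector y-axis (col 1 of R) = (-0.0000,-0.0000,-1.0000)
R[2][1] = -1.0000

-1.000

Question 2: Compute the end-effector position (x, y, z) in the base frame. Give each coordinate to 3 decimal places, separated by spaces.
-1.500 -11.258 14.000

after link 1: o_1 = (2.5000, -4.3301, 3.0000)
after link 2: o_2 = (1.0000, -6.9282, 7.0000)
after link 3: o_3 = (-1.5000, -11.2583, 12.0000)
after link 4: o_4 = (-1.5000, -11.2583, 14.0000)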